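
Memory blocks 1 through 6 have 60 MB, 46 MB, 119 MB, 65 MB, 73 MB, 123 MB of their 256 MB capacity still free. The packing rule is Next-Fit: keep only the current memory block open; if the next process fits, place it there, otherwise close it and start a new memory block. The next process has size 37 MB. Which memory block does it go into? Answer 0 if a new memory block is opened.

6

Next-Fit only looks at memory block 6, which has 123 MB free.
37 MB fits there.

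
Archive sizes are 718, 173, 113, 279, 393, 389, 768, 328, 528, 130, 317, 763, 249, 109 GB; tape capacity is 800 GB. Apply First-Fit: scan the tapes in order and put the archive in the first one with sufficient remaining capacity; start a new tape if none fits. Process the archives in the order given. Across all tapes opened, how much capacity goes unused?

Put 718 GB in tape 1; 82 GB remain.
Put 173 GB in tape 2; 627 GB remain.
Put 113 GB in tape 2; 514 GB remain.
Put 279 GB in tape 2; 235 GB remain.
Put 393 GB in tape 3; 407 GB remain.
Put 389 GB in tape 3; 18 GB remain.
Put 768 GB in tape 4; 32 GB remain.
Put 328 GB in tape 5; 472 GB remain.
Put 528 GB in tape 6; 272 GB remain.
Put 130 GB in tape 2; 105 GB remain.
Put 317 GB in tape 5; 155 GB remain.
Put 763 GB in tape 7; 37 GB remain.
Put 249 GB in tape 6; 23 GB remain.
Put 109 GB in tape 5; 46 GB remain.
7 tapes × 800 GB = 5600 GB; used 5257 GB; unused 343 GB.

343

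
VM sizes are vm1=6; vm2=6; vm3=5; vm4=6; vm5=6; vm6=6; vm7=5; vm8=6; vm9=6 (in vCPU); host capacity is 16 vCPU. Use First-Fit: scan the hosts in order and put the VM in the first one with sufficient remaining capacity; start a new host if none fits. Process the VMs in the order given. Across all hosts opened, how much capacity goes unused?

vm1 (6 vCPU) → host 1 (remaining 10 vCPU)
vm2 (6 vCPU) → host 1 (remaining 4 vCPU)
vm3 (5 vCPU) → host 2 (remaining 11 vCPU)
vm4 (6 vCPU) → host 2 (remaining 5 vCPU)
vm5 (6 vCPU) → host 3 (remaining 10 vCPU)
vm6 (6 vCPU) → host 3 (remaining 4 vCPU)
vm7 (5 vCPU) → host 2 (remaining 0 vCPU)
vm8 (6 vCPU) → host 4 (remaining 10 vCPU)
vm9 (6 vCPU) → host 4 (remaining 4 vCPU)
4 hosts × 16 vCPU = 64 vCPU; used 52 vCPU; unused 12 vCPU.

12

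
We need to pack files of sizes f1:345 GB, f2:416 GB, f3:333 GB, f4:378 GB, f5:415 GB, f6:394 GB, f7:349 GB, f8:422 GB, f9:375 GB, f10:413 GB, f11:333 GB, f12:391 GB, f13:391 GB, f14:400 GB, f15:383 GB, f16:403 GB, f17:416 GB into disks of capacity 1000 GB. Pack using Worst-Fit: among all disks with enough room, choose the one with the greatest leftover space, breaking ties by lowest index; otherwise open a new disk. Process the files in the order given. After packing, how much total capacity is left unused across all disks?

2443

disk 1: place f1 (345 GB), 655 GB left
disk 1: place f2 (416 GB), 239 GB left
disk 2: place f3 (333 GB), 667 GB left
disk 2: place f4 (378 GB), 289 GB left
disk 3: place f5 (415 GB), 585 GB left
disk 3: place f6 (394 GB), 191 GB left
disk 4: place f7 (349 GB), 651 GB left
disk 4: place f8 (422 GB), 229 GB left
disk 5: place f9 (375 GB), 625 GB left
disk 5: place f10 (413 GB), 212 GB left
disk 6: place f11 (333 GB), 667 GB left
disk 6: place f12 (391 GB), 276 GB left
disk 7: place f13 (391 GB), 609 GB left
disk 7: place f14 (400 GB), 209 GB left
disk 8: place f15 (383 GB), 617 GB left
disk 8: place f16 (403 GB), 214 GB left
disk 9: place f17 (416 GB), 584 GB left
9 disks × 1000 GB = 9000 GB; used 6557 GB; unused 2443 GB.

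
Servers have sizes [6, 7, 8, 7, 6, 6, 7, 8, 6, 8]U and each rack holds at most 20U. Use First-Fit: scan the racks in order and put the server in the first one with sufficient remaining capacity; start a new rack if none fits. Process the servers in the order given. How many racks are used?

rack 1: place 6U, 14U left
rack 1: place 7U, 7U left
rack 2: place 8U, 12U left
rack 1: place 7U, 0U left
rack 2: place 6U, 6U left
rack 2: place 6U, 0U left
rack 3: place 7U, 13U left
rack 3: place 8U, 5U left
rack 4: place 6U, 14U left
rack 4: place 8U, 6U left

4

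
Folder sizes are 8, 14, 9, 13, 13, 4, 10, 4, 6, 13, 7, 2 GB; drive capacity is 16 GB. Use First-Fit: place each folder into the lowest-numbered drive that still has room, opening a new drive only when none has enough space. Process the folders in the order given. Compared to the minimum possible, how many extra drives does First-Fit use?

1

First-Fit: [8,4,4] [14,2] [9,6] [13] [13] [10] [13] [7] → 8 drives.
Total size 103 GB; any packing needs at least ⌈103/16⌉ = 7 drives.
An optimal packing achieves that bound: [14,2] [13] [13] [13] [10,6] [9,7] [8,4,4] → 7 drives.
Excess: 8 − 7 = 1.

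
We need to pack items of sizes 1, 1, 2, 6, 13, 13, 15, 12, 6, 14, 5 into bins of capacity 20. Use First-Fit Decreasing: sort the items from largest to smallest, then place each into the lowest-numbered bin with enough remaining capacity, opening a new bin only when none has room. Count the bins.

5 bins

Sorted descending: 15, 14, 13, 13, 12, 6, 6, 5, 2, 1, 1.
15 → bin 1 (remaining 5)
14 → bin 2 (remaining 6)
13 → bin 3 (remaining 7)
13 → bin 4 (remaining 7)
12 → bin 5 (remaining 8)
6 → bin 2 (remaining 0)
6 → bin 3 (remaining 1)
5 → bin 1 (remaining 0)
2 → bin 4 (remaining 5)
1 → bin 3 (remaining 0)
1 → bin 4 (remaining 4)
Final bins: [15,5] [14,6] [13,6,1] [13,2,1] [12].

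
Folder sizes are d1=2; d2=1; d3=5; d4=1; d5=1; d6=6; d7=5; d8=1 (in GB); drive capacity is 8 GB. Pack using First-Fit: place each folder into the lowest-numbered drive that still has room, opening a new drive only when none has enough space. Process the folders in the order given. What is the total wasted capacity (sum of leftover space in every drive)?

drive 1: place d1 (2 GB), 6 GB left
drive 1: place d2 (1 GB), 5 GB left
drive 1: place d3 (5 GB), 0 GB left
drive 2: place d4 (1 GB), 7 GB left
drive 2: place d5 (1 GB), 6 GB left
drive 2: place d6 (6 GB), 0 GB left
drive 3: place d7 (5 GB), 3 GB left
drive 3: place d8 (1 GB), 2 GB left
3 drives × 8 GB = 24 GB; used 22 GB; unused 2 GB.

2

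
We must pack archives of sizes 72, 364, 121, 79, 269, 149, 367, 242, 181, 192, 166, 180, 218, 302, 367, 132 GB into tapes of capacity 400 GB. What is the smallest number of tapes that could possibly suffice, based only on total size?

9 tapes

Total size = 72 + 364 + 121 + 79 + 269 + 149 + 367 + 242 + 181 + 192 + 166 + 180 + 218 + 302 + 367 + 132 = 3401 GB.
⌈3401 / 400⌉ = 9.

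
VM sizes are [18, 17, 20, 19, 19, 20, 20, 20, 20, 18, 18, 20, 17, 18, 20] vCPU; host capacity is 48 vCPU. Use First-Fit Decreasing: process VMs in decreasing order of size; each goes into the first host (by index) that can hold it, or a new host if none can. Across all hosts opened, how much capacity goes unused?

Sorted descending: 20, 20, 20, 20, 20, 20, 20, 19, 19, 18, 18, 18, 18, 17, 17.
host 1: place 20 vCPU, 28 vCPU left
host 1: place 20 vCPU, 8 vCPU left
host 2: place 20 vCPU, 28 vCPU left
host 2: place 20 vCPU, 8 vCPU left
host 3: place 20 vCPU, 28 vCPU left
host 3: place 20 vCPU, 8 vCPU left
host 4: place 20 vCPU, 28 vCPU left
host 4: place 19 vCPU, 9 vCPU left
host 5: place 19 vCPU, 29 vCPU left
host 5: place 18 vCPU, 11 vCPU left
host 6: place 18 vCPU, 30 vCPU left
host 6: place 18 vCPU, 12 vCPU left
host 7: place 18 vCPU, 30 vCPU left
host 7: place 17 vCPU, 13 vCPU left
host 8: place 17 vCPU, 31 vCPU left
8 hosts × 48 vCPU = 384 vCPU; used 284 vCPU; unused 100 vCPU.

100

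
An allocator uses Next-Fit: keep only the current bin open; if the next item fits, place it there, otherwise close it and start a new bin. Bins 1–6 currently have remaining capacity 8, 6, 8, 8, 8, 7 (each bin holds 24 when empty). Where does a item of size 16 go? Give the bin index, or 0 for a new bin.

0

Next-Fit only looks at bin 6, which has 7 free.
16 does not fit, so a new bin is opened.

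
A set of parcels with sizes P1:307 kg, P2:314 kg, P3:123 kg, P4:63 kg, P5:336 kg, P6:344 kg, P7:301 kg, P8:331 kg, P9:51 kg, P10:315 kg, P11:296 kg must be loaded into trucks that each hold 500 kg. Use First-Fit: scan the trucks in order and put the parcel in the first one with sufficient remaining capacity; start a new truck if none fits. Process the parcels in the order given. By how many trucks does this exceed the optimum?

0

First-Fit: [307,123,63] [314,51] [336] [344] [301] [331] [315] [296] → 8 trucks.
8 parcels exceed 250 kg (half the capacity), and no two of those can share a truck, so at least 8 trucks are needed.
So 8 is already optimal.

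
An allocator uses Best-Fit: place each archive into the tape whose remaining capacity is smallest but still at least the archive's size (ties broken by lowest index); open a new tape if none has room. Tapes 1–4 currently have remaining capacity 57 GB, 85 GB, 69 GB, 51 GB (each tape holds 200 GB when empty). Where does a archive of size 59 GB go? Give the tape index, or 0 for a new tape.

Tapes with room: tape 2 (85 GB), tape 3 (69 GB).
Tightest fit is tape 3 with 69 GB free.

3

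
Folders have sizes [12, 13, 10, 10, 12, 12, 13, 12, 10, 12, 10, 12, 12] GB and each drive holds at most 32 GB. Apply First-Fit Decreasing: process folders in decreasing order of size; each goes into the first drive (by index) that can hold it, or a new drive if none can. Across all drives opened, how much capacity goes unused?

Sorted descending: 13, 13, 12, 12, 12, 12, 12, 12, 12, 10, 10, 10, 10.
13 GB → drive 1 (remaining 19 GB)
13 GB → drive 1 (remaining 6 GB)
12 GB → drive 2 (remaining 20 GB)
12 GB → drive 2 (remaining 8 GB)
12 GB → drive 3 (remaining 20 GB)
12 GB → drive 3 (remaining 8 GB)
12 GB → drive 4 (remaining 20 GB)
12 GB → drive 4 (remaining 8 GB)
12 GB → drive 5 (remaining 20 GB)
10 GB → drive 5 (remaining 10 GB)
10 GB → drive 5 (remaining 0 GB)
10 GB → drive 6 (remaining 22 GB)
10 GB → drive 6 (remaining 12 GB)
6 drives × 32 GB = 192 GB; used 150 GB; unused 42 GB.

42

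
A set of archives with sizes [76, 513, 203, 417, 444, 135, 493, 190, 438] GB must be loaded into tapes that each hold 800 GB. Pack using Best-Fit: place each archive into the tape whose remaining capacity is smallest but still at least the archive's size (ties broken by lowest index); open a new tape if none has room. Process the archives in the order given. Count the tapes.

5 tapes

76 GB → tape 1 (remaining 724 GB)
513 GB → tape 1 (remaining 211 GB)
203 GB → tape 1 (remaining 8 GB)
417 GB → tape 2 (remaining 383 GB)
444 GB → tape 3 (remaining 356 GB)
135 GB → tape 3 (remaining 221 GB)
493 GB → tape 4 (remaining 307 GB)
190 GB → tape 3 (remaining 31 GB)
438 GB → tape 5 (remaining 362 GB)
Final tapes: [76,513,203] [417] [444,135,190] [493] [438].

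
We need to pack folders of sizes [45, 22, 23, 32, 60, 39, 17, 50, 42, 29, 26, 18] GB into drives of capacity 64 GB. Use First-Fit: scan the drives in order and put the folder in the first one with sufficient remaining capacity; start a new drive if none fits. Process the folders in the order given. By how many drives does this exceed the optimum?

First-Fit: [45,17] [22,23,18] [32,29] [60] [39] [50] [42] [26] → 8 drives.
Total size 403 GB; any packing needs at least ⌈403/64⌉ = 7 drives.
An optimal packing achieves that bound: [60] [50] [45,18] [42,22] [39,23] [32,29] [26,17] → 7 drives.
Excess: 8 − 7 = 1.

1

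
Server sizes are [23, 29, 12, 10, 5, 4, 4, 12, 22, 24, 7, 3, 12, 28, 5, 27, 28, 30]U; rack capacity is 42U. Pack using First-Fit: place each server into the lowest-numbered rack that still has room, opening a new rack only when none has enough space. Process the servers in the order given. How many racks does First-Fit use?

rack 1: place 23U, 19U left
rack 2: place 29U, 13U left
rack 1: place 12U, 7U left
rack 2: place 10U, 3U left
rack 1: place 5U, 2U left
rack 3: place 4U, 38U left
rack 3: place 4U, 34U left
rack 3: place 12U, 22U left
rack 3: place 22U, 0U left
rack 4: place 24U, 18U left
rack 4: place 7U, 11U left
rack 2: place 3U, 0U left
rack 5: place 12U, 30U left
rack 5: place 28U, 2U left
rack 4: place 5U, 6U left
rack 6: place 27U, 15U left
rack 7: place 28U, 14U left
rack 8: place 30U, 12U left
Final racks: [23,12,5] [29,10,3] [4,4,12,22] [24,7,5] [12,28] [27] [28] [30].

8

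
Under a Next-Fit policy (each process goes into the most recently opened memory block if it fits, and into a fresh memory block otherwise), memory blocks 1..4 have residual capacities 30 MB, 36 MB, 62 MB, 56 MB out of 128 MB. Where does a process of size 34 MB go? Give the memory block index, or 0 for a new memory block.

4

Next-Fit only looks at memory block 4, which has 56 MB free.
34 MB fits there.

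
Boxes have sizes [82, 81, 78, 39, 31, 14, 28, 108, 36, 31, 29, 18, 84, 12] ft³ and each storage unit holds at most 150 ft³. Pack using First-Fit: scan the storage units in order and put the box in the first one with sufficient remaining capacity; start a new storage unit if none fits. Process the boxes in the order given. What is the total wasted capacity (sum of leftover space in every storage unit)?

79

Put 82 ft³ in storage unit 1; 68 ft³ remain.
Put 81 ft³ in storage unit 2; 69 ft³ remain.
Put 78 ft³ in storage unit 3; 72 ft³ remain.
Put 39 ft³ in storage unit 1; 29 ft³ remain.
Put 31 ft³ in storage unit 2; 38 ft³ remain.
Put 14 ft³ in storage unit 1; 15 ft³ remain.
Put 28 ft³ in storage unit 2; 10 ft³ remain.
Put 108 ft³ in storage unit 4; 42 ft³ remain.
Put 36 ft³ in storage unit 3; 36 ft³ remain.
Put 31 ft³ in storage unit 3; 5 ft³ remain.
Put 29 ft³ in storage unit 4; 13 ft³ remain.
Put 18 ft³ in storage unit 5; 132 ft³ remain.
Put 84 ft³ in storage unit 5; 48 ft³ remain.
Put 12 ft³ in storage unit 1; 3 ft³ remain.
5 storage units × 150 ft³ = 750 ft³; used 671 ft³; unused 79 ft³.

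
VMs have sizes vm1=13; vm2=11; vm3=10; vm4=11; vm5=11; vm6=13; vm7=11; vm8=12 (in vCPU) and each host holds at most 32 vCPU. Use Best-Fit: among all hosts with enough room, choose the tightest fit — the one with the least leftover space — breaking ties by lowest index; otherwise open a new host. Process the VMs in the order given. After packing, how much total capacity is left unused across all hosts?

36

host 1: place vm1 (13 vCPU), 19 vCPU left
host 1: place vm2 (11 vCPU), 8 vCPU left
host 2: place vm3 (10 vCPU), 22 vCPU left
host 2: place vm4 (11 vCPU), 11 vCPU left
host 2: place vm5 (11 vCPU), 0 vCPU left
host 3: place vm6 (13 vCPU), 19 vCPU left
host 3: place vm7 (11 vCPU), 8 vCPU left
host 4: place vm8 (12 vCPU), 20 vCPU left
4 hosts × 32 vCPU = 128 vCPU; used 92 vCPU; unused 36 vCPU.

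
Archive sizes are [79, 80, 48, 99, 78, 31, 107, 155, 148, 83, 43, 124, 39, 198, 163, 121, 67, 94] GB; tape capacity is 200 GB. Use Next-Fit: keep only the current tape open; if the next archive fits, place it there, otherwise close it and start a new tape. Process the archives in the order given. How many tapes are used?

12

Put 79 GB in tape 1; 121 GB remain.
Put 80 GB in tape 1; 41 GB remain.
Put 48 GB in tape 2; 152 GB remain.
Put 99 GB in tape 2; 53 GB remain.
Put 78 GB in tape 3; 122 GB remain.
Put 31 GB in tape 3; 91 GB remain.
Put 107 GB in tape 4; 93 GB remain.
Put 155 GB in tape 5; 45 GB remain.
Put 148 GB in tape 6; 52 GB remain.
Put 83 GB in tape 7; 117 GB remain.
Put 43 GB in tape 7; 74 GB remain.
Put 124 GB in tape 8; 76 GB remain.
Put 39 GB in tape 8; 37 GB remain.
Put 198 GB in tape 9; 2 GB remain.
Put 163 GB in tape 10; 37 GB remain.
Put 121 GB in tape 11; 79 GB remain.
Put 67 GB in tape 11; 12 GB remain.
Put 94 GB in tape 12; 106 GB remain.
Final tapes: [79,80] [48,99] [78,31] [107] [155] [148] [83,43] [124,39] [198] [163] [121,67] [94].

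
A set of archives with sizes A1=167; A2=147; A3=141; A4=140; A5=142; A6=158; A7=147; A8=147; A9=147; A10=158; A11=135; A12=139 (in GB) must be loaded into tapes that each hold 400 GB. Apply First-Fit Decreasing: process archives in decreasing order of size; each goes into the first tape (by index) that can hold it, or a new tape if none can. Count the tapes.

6 tapes

Sorted descending: 167, 158, 158, 147, 147, 147, 147, 142, 141, 140, 139, 135.
167 GB → tape 1 (remaining 233 GB)
158 GB → tape 1 (remaining 75 GB)
158 GB → tape 2 (remaining 242 GB)
147 GB → tape 2 (remaining 95 GB)
147 GB → tape 3 (remaining 253 GB)
147 GB → tape 3 (remaining 106 GB)
147 GB → tape 4 (remaining 253 GB)
142 GB → tape 4 (remaining 111 GB)
141 GB → tape 5 (remaining 259 GB)
140 GB → tape 5 (remaining 119 GB)
139 GB → tape 6 (remaining 261 GB)
135 GB → tape 6 (remaining 126 GB)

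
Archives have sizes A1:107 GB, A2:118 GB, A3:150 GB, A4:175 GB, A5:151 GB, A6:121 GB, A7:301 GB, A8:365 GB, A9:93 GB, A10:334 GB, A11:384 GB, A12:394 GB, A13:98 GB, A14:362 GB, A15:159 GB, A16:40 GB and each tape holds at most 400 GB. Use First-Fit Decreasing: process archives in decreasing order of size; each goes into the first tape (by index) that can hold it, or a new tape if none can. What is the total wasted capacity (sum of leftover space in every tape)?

248

Sorted descending: 394, 384, 365, 362, 334, 301, 175, 159, 151, 150, 121, 118, 107, 98, 93, 40.
tape 1: place 394 GB, 6 GB left
tape 2: place 384 GB, 16 GB left
tape 3: place 365 GB, 35 GB left
tape 4: place 362 GB, 38 GB left
tape 5: place 334 GB, 66 GB left
tape 6: place 301 GB, 99 GB left
tape 7: place 175 GB, 225 GB left
tape 7: place 159 GB, 66 GB left
tape 8: place 151 GB, 249 GB left
tape 8: place 150 GB, 99 GB left
tape 9: place 121 GB, 279 GB left
tape 9: place 118 GB, 161 GB left
tape 9: place 107 GB, 54 GB left
tape 6: place 98 GB, 1 GB left
tape 8: place 93 GB, 6 GB left
tape 5: place 40 GB, 26 GB left
9 tapes × 400 GB = 3600 GB; used 3352 GB; unused 248 GB.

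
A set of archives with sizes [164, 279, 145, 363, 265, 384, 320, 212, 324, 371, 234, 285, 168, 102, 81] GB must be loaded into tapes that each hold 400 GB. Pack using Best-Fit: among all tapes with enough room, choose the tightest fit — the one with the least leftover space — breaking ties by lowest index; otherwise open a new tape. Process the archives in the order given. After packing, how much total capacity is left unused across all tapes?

Put 164 GB in tape 1; 236 GB remain.
Put 279 GB in tape 2; 121 GB remain.
Put 145 GB in tape 1; 91 GB remain.
Put 363 GB in tape 3; 37 GB remain.
Put 265 GB in tape 4; 135 GB remain.
Put 384 GB in tape 5; 16 GB remain.
Put 320 GB in tape 6; 80 GB remain.
Put 212 GB in tape 7; 188 GB remain.
Put 324 GB in tape 8; 76 GB remain.
Put 371 GB in tape 9; 29 GB remain.
Put 234 GB in tape 10; 166 GB remain.
Put 285 GB in tape 11; 115 GB remain.
Put 168 GB in tape 7; 20 GB remain.
Put 102 GB in tape 11; 13 GB remain.
Put 81 GB in tape 1; 10 GB remain.
11 tapes × 400 GB = 4400 GB; used 3697 GB; unused 703 GB.

703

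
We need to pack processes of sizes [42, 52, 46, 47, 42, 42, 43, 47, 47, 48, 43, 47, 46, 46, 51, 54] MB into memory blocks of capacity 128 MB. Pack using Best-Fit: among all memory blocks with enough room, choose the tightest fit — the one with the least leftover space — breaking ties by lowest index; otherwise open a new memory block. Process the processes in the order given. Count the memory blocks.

memory block 1: place 42 MB, 86 MB left
memory block 1: place 52 MB, 34 MB left
memory block 2: place 46 MB, 82 MB left
memory block 2: place 47 MB, 35 MB left
memory block 3: place 42 MB, 86 MB left
memory block 3: place 42 MB, 44 MB left
memory block 3: place 43 MB, 1 MB left
memory block 4: place 47 MB, 81 MB left
memory block 4: place 47 MB, 34 MB left
memory block 5: place 48 MB, 80 MB left
memory block 5: place 43 MB, 37 MB left
memory block 6: place 47 MB, 81 MB left
memory block 6: place 46 MB, 35 MB left
memory block 7: place 46 MB, 82 MB left
memory block 7: place 51 MB, 31 MB left
memory block 8: place 54 MB, 74 MB left

8 memory blocks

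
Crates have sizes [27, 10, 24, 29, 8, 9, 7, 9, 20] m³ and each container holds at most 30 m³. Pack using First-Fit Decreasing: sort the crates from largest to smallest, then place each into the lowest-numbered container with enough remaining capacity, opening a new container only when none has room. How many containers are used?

6 containers

Sorted descending: 29, 27, 24, 20, 10, 9, 9, 8, 7.
container 1: place 29 m³, 1 m³ left
container 2: place 27 m³, 3 m³ left
container 3: place 24 m³, 6 m³ left
container 4: place 20 m³, 10 m³ left
container 4: place 10 m³, 0 m³ left
container 5: place 9 m³, 21 m³ left
container 5: place 9 m³, 12 m³ left
container 5: place 8 m³, 4 m³ left
container 6: place 7 m³, 23 m³ left
Final containers: [29] [27] [24] [20,10] [9,9,8] [7].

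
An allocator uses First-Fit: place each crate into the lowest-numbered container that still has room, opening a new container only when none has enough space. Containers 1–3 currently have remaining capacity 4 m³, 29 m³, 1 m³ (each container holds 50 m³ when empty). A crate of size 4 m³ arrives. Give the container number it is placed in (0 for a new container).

Containers with room: container 1 (4 m³), container 2 (29 m³).
The first with room is container 1.

1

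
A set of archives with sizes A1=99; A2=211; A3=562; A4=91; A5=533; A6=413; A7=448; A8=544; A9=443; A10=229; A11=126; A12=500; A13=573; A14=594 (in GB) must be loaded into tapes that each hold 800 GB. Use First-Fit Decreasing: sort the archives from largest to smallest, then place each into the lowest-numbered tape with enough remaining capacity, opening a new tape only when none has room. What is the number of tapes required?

9 tapes

Sorted descending: 594, 573, 562, 544, 533, 500, 448, 443, 413, 229, 211, 126, 99, 91.
594 GB → tape 1 (remaining 206 GB)
573 GB → tape 2 (remaining 227 GB)
562 GB → tape 3 (remaining 238 GB)
544 GB → tape 4 (remaining 256 GB)
533 GB → tape 5 (remaining 267 GB)
500 GB → tape 6 (remaining 300 GB)
448 GB → tape 7 (remaining 352 GB)
443 GB → tape 8 (remaining 357 GB)
413 GB → tape 9 (remaining 387 GB)
229 GB → tape 3 (remaining 9 GB)
211 GB → tape 2 (remaining 16 GB)
126 GB → tape 1 (remaining 80 GB)
99 GB → tape 4 (remaining 157 GB)
91 GB → tape 4 (remaining 66 GB)
Final tapes: [594,126] [573,211] [562,229] [544,99,91] [533] [500] [448] [443] [413].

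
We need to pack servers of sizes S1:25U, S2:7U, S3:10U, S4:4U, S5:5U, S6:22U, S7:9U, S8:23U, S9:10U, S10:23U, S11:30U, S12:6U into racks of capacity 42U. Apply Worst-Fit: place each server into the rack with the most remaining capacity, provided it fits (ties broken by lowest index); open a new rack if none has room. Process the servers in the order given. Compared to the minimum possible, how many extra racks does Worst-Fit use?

0

Worst-Fit: [25,7,10] [4,5,22,9] [23,10] [23,6] [30] → 5 racks.
Total size 174U; any packing needs at least ⌈174/42⌉ = 5 racks.
So 5 is already optimal.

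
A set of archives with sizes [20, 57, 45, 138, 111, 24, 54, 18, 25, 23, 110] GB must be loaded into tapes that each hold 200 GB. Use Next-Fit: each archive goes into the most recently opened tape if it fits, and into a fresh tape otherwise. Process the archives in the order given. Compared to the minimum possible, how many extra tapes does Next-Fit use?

Next-Fit: [20,57,45] [138] [111,24,54] [18,25,23,110] → 4 tapes.
Total size 625 GB; any packing needs at least ⌈625/200⌉ = 4 tapes.
So 4 is already optimal.

0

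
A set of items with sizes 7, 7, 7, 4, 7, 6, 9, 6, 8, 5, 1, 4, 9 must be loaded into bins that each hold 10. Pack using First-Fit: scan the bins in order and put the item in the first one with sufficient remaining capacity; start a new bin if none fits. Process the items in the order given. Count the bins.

7 → bin 1 (remaining 3)
7 → bin 2 (remaining 3)
7 → bin 3 (remaining 3)
4 → bin 4 (remaining 6)
7 → bin 5 (remaining 3)
6 → bin 4 (remaining 0)
9 → bin 6 (remaining 1)
6 → bin 7 (remaining 4)
8 → bin 8 (remaining 2)
5 → bin 9 (remaining 5)
1 → bin 1 (remaining 2)
4 → bin 7 (remaining 0)
9 → bin 10 (remaining 1)
Final bins: [7,1] [7] [7] [4,6] [7] [9] [6,4] [8] [5] [9].

10 bins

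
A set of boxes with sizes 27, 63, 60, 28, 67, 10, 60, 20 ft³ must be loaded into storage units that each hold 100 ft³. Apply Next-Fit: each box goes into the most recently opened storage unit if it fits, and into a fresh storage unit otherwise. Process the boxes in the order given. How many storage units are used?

4

Put 27 ft³ in storage unit 1; 73 ft³ remain.
Put 63 ft³ in storage unit 1; 10 ft³ remain.
Put 60 ft³ in storage unit 2; 40 ft³ remain.
Put 28 ft³ in storage unit 2; 12 ft³ remain.
Put 67 ft³ in storage unit 3; 33 ft³ remain.
Put 10 ft³ in storage unit 3; 23 ft³ remain.
Put 60 ft³ in storage unit 4; 40 ft³ remain.
Put 20 ft³ in storage unit 4; 20 ft³ remain.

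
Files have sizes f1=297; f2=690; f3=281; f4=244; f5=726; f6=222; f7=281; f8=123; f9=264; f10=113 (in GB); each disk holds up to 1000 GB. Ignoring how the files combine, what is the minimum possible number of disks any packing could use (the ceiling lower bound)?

4

Total size = 297 + 690 + 281 + 244 + 726 + 222 + 281 + 123 + 264 + 113 = 3241 GB.
⌈3241 / 1000⌉ = 4.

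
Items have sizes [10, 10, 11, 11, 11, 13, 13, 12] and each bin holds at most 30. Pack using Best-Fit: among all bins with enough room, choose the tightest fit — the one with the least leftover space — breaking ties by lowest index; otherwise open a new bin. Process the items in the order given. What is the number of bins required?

bin 1: place 10, 20 left
bin 1: place 10, 10 left
bin 2: place 11, 19 left
bin 2: place 11, 8 left
bin 3: place 11, 19 left
bin 3: place 13, 6 left
bin 4: place 13, 17 left
bin 4: place 12, 5 left

4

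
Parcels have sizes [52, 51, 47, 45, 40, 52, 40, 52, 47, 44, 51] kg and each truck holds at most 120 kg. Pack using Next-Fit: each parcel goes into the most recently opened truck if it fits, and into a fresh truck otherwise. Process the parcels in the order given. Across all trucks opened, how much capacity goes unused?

199

truck 1: place 52 kg, 68 kg left
truck 1: place 51 kg, 17 kg left
truck 2: place 47 kg, 73 kg left
truck 2: place 45 kg, 28 kg left
truck 3: place 40 kg, 80 kg left
truck 3: place 52 kg, 28 kg left
truck 4: place 40 kg, 80 kg left
truck 4: place 52 kg, 28 kg left
truck 5: place 47 kg, 73 kg left
truck 5: place 44 kg, 29 kg left
truck 6: place 51 kg, 69 kg left
6 trucks × 120 kg = 720 kg; used 521 kg; unused 199 kg.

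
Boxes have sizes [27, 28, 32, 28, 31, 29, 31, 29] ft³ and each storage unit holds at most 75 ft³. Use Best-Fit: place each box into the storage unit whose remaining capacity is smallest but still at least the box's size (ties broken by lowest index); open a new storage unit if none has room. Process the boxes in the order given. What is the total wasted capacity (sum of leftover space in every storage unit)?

storage unit 1: place 27 ft³, 48 ft³ left
storage unit 1: place 28 ft³, 20 ft³ left
storage unit 2: place 32 ft³, 43 ft³ left
storage unit 2: place 28 ft³, 15 ft³ left
storage unit 3: place 31 ft³, 44 ft³ left
storage unit 3: place 29 ft³, 15 ft³ left
storage unit 4: place 31 ft³, 44 ft³ left
storage unit 4: place 29 ft³, 15 ft³ left
4 storage units × 75 ft³ = 300 ft³; used 235 ft³; unused 65 ft³.

65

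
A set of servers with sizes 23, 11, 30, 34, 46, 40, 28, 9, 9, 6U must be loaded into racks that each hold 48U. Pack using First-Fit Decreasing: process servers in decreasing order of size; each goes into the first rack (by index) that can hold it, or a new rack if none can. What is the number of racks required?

6

Sorted descending: 46, 40, 34, 30, 28, 23, 11, 9, 9, 6.
46U → rack 1 (remaining 2U)
40U → rack 2 (remaining 8U)
34U → rack 3 (remaining 14U)
30U → rack 4 (remaining 18U)
28U → rack 5 (remaining 20U)
23U → rack 6 (remaining 25U)
11U → rack 3 (remaining 3U)
9U → rack 4 (remaining 9U)
9U → rack 4 (remaining 0U)
6U → rack 2 (remaining 2U)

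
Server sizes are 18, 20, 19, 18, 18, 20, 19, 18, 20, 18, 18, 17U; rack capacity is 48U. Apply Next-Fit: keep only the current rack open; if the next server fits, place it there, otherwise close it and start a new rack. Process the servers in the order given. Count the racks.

18U → rack 1 (remaining 30U)
20U → rack 1 (remaining 10U)
19U → rack 2 (remaining 29U)
18U → rack 2 (remaining 11U)
18U → rack 3 (remaining 30U)
20U → rack 3 (remaining 10U)
19U → rack 4 (remaining 29U)
18U → rack 4 (remaining 11U)
20U → rack 5 (remaining 28U)
18U → rack 5 (remaining 10U)
18U → rack 6 (remaining 30U)
17U → rack 6 (remaining 13U)
Final racks: [18,20] [19,18] [18,20] [19,18] [20,18] [18,17].

6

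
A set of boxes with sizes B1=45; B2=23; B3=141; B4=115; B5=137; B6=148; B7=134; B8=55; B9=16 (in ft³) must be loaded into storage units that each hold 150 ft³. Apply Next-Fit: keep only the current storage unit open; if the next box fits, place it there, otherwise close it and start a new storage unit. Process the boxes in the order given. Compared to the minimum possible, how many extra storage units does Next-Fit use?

Next-Fit: [45,23] [141] [115] [137] [148] [134] [55,16] → 7 storage units.
Total size 814 ft³; any packing needs at least ⌈814/150⌉ = 6 storage units.
An optimal packing achieves that bound: [148] [141] [137] [134,16] [115,23] [55,45] → 6 storage units.
Excess: 7 − 6 = 1.

1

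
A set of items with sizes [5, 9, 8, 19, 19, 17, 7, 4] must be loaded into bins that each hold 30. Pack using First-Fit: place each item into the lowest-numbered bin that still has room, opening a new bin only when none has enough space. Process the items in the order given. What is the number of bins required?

4

Put 5 in bin 1; 25 remain.
Put 9 in bin 1; 16 remain.
Put 8 in bin 1; 8 remain.
Put 19 in bin 2; 11 remain.
Put 19 in bin 3; 11 remain.
Put 17 in bin 4; 13 remain.
Put 7 in bin 1; 1 remain.
Put 4 in bin 2; 7 remain.
Final bins: [5,9,8,7] [19,4] [19] [17].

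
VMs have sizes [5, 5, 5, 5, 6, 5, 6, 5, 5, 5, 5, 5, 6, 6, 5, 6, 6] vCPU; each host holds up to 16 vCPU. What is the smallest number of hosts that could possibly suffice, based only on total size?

Total size = 5 + 5 + 5 + 5 + 6 + 5 + 6 + 5 + 5 + 5 + 5 + 5 + 6 + 6 + 5 + 6 + 6 = 91 vCPU.
⌈91 / 16⌉ = 6.

6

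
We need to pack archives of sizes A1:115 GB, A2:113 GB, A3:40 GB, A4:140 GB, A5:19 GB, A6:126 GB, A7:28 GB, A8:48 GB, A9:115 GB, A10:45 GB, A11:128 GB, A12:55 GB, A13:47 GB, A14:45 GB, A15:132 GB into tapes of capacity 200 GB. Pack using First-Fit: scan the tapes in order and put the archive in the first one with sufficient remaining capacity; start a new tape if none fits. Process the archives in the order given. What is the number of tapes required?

7 tapes

tape 1: place A1 (115 GB), 85 GB left
tape 2: place A2 (113 GB), 87 GB left
tape 1: place A3 (40 GB), 45 GB left
tape 3: place A4 (140 GB), 60 GB left
tape 1: place A5 (19 GB), 26 GB left
tape 4: place A6 (126 GB), 74 GB left
tape 2: place A7 (28 GB), 59 GB left
tape 2: place A8 (48 GB), 11 GB left
tape 5: place A9 (115 GB), 85 GB left
tape 3: place A10 (45 GB), 15 GB left
tape 6: place A11 (128 GB), 72 GB left
tape 4: place A12 (55 GB), 19 GB left
tape 5: place A13 (47 GB), 38 GB left
tape 6: place A14 (45 GB), 27 GB left
tape 7: place A15 (132 GB), 68 GB left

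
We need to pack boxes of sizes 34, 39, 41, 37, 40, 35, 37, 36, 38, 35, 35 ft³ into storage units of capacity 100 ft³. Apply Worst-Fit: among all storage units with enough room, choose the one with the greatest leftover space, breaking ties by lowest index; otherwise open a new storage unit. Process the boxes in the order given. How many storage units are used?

6

storage unit 1: place 34 ft³, 66 ft³ left
storage unit 1: place 39 ft³, 27 ft³ left
storage unit 2: place 41 ft³, 59 ft³ left
storage unit 2: place 37 ft³, 22 ft³ left
storage unit 3: place 40 ft³, 60 ft³ left
storage unit 3: place 35 ft³, 25 ft³ left
storage unit 4: place 37 ft³, 63 ft³ left
storage unit 4: place 36 ft³, 27 ft³ left
storage unit 5: place 38 ft³, 62 ft³ left
storage unit 5: place 35 ft³, 27 ft³ left
storage unit 6: place 35 ft³, 65 ft³ left
Final storage units: [34,39] [41,37] [40,35] [37,36] [38,35] [35].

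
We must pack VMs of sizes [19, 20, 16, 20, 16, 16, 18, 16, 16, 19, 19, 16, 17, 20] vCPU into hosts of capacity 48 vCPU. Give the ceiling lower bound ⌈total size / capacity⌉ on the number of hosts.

Total size = 19 + 20 + 16 + 20 + 16 + 16 + 18 + 16 + 16 + 19 + 19 + 16 + 17 + 20 = 248 vCPU.
⌈248 / 48⌉ = 6.

6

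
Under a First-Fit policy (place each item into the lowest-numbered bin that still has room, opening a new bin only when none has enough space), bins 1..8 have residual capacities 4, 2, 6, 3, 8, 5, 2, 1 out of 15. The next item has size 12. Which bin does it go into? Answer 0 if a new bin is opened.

0

No bin has ≥ 12 free, so a new bin is opened.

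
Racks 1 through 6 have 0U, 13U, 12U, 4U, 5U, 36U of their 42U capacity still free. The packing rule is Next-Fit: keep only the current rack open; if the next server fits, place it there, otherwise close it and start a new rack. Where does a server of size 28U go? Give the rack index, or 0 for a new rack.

6

Next-Fit only looks at rack 6, which has 36U free.
28U fits there.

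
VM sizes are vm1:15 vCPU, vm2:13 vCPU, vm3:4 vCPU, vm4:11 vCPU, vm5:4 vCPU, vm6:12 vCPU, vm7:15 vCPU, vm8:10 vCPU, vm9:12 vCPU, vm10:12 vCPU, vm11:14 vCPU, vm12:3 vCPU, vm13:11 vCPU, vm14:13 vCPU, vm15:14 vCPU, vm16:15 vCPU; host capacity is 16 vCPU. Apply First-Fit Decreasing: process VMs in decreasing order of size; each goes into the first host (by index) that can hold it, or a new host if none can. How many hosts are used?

Sorted descending: 15, 15, 15, 14, 14, 13, 13, 12, 12, 12, 11, 11, 10, 4, 4, 3.
15 vCPU → host 1 (remaining 1 vCPU)
15 vCPU → host 2 (remaining 1 vCPU)
15 vCPU → host 3 (remaining 1 vCPU)
14 vCPU → host 4 (remaining 2 vCPU)
14 vCPU → host 5 (remaining 2 vCPU)
13 vCPU → host 6 (remaining 3 vCPU)
13 vCPU → host 7 (remaining 3 vCPU)
12 vCPU → host 8 (remaining 4 vCPU)
12 vCPU → host 9 (remaining 4 vCPU)
12 vCPU → host 10 (remaining 4 vCPU)
11 vCPU → host 11 (remaining 5 vCPU)
11 vCPU → host 12 (remaining 5 vCPU)
10 vCPU → host 13 (remaining 6 vCPU)
4 vCPU → host 8 (remaining 0 vCPU)
4 vCPU → host 9 (remaining 0 vCPU)
3 vCPU → host 6 (remaining 0 vCPU)

13 hosts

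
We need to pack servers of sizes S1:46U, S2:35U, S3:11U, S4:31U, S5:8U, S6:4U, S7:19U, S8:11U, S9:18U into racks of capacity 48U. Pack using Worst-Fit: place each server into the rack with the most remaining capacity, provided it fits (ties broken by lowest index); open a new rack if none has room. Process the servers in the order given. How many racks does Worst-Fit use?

S1 (46U) → rack 1 (remaining 2U)
S2 (35U) → rack 2 (remaining 13U)
S3 (11U) → rack 2 (remaining 2U)
S4 (31U) → rack 3 (remaining 17U)
S5 (8U) → rack 3 (remaining 9U)
S6 (4U) → rack 3 (remaining 5U)
S7 (19U) → rack 4 (remaining 29U)
S8 (11U) → rack 4 (remaining 18U)
S9 (18U) → rack 4 (remaining 0U)

4 racks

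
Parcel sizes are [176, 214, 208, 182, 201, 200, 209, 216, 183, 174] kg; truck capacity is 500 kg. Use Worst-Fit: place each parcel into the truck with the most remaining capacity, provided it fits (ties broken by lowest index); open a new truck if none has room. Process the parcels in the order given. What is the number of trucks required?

5 trucks

truck 1: place 176 kg, 324 kg left
truck 1: place 214 kg, 110 kg left
truck 2: place 208 kg, 292 kg left
truck 2: place 182 kg, 110 kg left
truck 3: place 201 kg, 299 kg left
truck 3: place 200 kg, 99 kg left
truck 4: place 209 kg, 291 kg left
truck 4: place 216 kg, 75 kg left
truck 5: place 183 kg, 317 kg left
truck 5: place 174 kg, 143 kg left
Final trucks: [176,214] [208,182] [201,200] [209,216] [183,174].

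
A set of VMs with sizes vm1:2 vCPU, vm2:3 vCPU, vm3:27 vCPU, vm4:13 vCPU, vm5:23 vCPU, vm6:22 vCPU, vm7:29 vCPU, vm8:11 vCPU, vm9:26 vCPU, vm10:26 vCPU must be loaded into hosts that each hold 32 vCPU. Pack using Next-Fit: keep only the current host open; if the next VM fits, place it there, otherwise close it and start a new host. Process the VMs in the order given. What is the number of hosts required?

Put vm1 (2 vCPU) in host 1; 30 vCPU remain.
Put vm2 (3 vCPU) in host 1; 27 vCPU remain.
Put vm3 (27 vCPU) in host 1; 0 vCPU remain.
Put vm4 (13 vCPU) in host 2; 19 vCPU remain.
Put vm5 (23 vCPU) in host 3; 9 vCPU remain.
Put vm6 (22 vCPU) in host 4; 10 vCPU remain.
Put vm7 (29 vCPU) in host 5; 3 vCPU remain.
Put vm8 (11 vCPU) in host 6; 21 vCPU remain.
Put vm9 (26 vCPU) in host 7; 6 vCPU remain.
Put vm10 (26 vCPU) in host 8; 6 vCPU remain.

8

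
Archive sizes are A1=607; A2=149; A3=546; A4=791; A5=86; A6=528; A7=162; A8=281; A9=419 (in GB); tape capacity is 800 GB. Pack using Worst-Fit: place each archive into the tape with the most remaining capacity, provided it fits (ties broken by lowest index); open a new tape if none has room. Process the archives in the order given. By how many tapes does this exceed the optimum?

Worst-Fit: [607,149] [546,86] [791] [528,162] [281,419] → 5 tapes.
Total size 3569 GB; any packing needs at least ⌈3569/800⌉ = 5 tapes.
So 5 is already optimal.

0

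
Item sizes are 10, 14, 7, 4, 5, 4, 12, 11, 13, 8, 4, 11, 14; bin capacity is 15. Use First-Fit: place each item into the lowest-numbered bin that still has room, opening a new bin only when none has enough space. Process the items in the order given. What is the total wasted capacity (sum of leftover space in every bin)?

18

Put 10 in bin 1; 5 remain.
Put 14 in bin 2; 1 remain.
Put 7 in bin 3; 8 remain.
Put 4 in bin 1; 1 remain.
Put 5 in bin 3; 3 remain.
Put 4 in bin 4; 11 remain.
Put 12 in bin 5; 3 remain.
Put 11 in bin 4; 0 remain.
Put 13 in bin 6; 2 remain.
Put 8 in bin 7; 7 remain.
Put 4 in bin 7; 3 remain.
Put 11 in bin 8; 4 remain.
Put 14 in bin 9; 1 remain.
9 bins × 15 = 135; used 117; unused 18.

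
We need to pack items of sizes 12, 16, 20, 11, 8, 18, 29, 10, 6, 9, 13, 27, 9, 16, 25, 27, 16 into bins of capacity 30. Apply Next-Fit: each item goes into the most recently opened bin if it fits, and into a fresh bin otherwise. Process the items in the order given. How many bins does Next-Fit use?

12

bin 1: place 12, 18 left
bin 1: place 16, 2 left
bin 2: place 20, 10 left
bin 3: place 11, 19 left
bin 3: place 8, 11 left
bin 4: place 18, 12 left
bin 5: place 29, 1 left
bin 6: place 10, 20 left
bin 6: place 6, 14 left
bin 6: place 9, 5 left
bin 7: place 13, 17 left
bin 8: place 27, 3 left
bin 9: place 9, 21 left
bin 9: place 16, 5 left
bin 10: place 25, 5 left
bin 11: place 27, 3 left
bin 12: place 16, 14 left
Final bins: [12,16] [20] [11,8] [18] [29] [10,6,9] [13] [27] [9,16] [25] [27] [16].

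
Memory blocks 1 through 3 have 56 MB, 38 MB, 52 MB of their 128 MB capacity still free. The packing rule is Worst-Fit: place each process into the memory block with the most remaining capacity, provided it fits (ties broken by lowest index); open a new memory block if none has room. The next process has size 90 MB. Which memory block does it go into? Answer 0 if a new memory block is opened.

0

No memory block has ≥ 90 MB free, so a new memory block is opened.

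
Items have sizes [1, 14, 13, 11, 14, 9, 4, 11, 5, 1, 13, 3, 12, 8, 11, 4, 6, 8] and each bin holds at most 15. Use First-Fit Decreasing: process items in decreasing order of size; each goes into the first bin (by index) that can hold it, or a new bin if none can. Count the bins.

Sorted descending: 14, 14, 13, 13, 12, 11, 11, 11, 9, 8, 8, 6, 5, 4, 4, 3, 1, 1.
Put 14 in bin 1; 1 remain.
Put 14 in bin 2; 1 remain.
Put 13 in bin 3; 2 remain.
Put 13 in bin 4; 2 remain.
Put 12 in bin 5; 3 remain.
Put 11 in bin 6; 4 remain.
Put 11 in bin 7; 4 remain.
Put 11 in bin 8; 4 remain.
Put 9 in bin 9; 6 remain.
Put 8 in bin 10; 7 remain.
Put 8 in bin 11; 7 remain.
Put 6 in bin 9; 0 remain.
Put 5 in bin 10; 2 remain.
Put 4 in bin 6; 0 remain.
Put 4 in bin 7; 0 remain.
Put 3 in bin 5; 0 remain.
Put 1 in bin 1; 0 remain.
Put 1 in bin 2; 0 remain.

11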